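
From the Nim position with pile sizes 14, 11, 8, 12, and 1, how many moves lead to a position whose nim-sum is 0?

0

Nim-sum: 14 ⊕ 11 ⊕ 8 ⊕ 12 ⊕ 1 = 0.
The nim-sum is already 0, so every move leaves a nonzero nim-sum — there are no winning moves.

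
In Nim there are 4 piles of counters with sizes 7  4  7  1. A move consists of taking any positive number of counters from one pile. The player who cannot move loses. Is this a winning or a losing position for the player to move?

Winning position

Compute the nim-sum pairwise:
7 ⊕ 4 = 3
3 ⊕ 7 = 4
4 ⊕ 1 = 5
The nim-sum is 5 ≠ 0, so this is an N-position: the player to move can win.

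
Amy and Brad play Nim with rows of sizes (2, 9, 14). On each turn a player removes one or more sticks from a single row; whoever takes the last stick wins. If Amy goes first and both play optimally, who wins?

In binary:
  0010  (2)
  1001  (9)
  1110  (14)
  ----
  0101  (5)
The nim-sum is 5 ≠ 0, so this is an N-position: the player to move can win; Amy has a winning move.

Amy wins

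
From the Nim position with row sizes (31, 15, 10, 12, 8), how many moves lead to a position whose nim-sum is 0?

1

Bitwise XOR of the heap sizes:
  11111  (31)
  01111  (15)
  01010  (10)
  01100  (12)
  01000  (8)
  -----
  11110  (30)
The overall nim-sum is X = 30. A row of size p has a winning move iff p XOR X < p (reduce it to p XOR X).
  31: 31 XOR 30 = 1 < 31 — winning move (to 1).
  15: 15 XOR 30 = 17 ≥ 15 — no move.
  10: 10 XOR 30 = 20 ≥ 10 — no move.
  12: 12 XOR 30 = 18 ≥ 12 — no move.
  8: 8 XOR 30 = 22 ≥ 8 — no move.
That gives 1 winning move.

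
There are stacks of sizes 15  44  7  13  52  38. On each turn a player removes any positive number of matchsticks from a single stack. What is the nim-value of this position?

59

Nim-sum: 15 XOR 44 XOR 7 XOR 13 XOR 52 XOR 38 = 59.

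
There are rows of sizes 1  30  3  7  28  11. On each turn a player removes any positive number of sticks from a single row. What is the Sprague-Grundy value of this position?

12

Bitwise XOR of the heap sizes:
  00001  (1)
  11110  (30)
  00011  (3)
  00111  (7)
  11100  (28)
  01011  (11)
  -----
  01100  (12)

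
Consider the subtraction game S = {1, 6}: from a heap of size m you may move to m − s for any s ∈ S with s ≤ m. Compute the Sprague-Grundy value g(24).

1

Grundy values for subtraction set {1, 6}:
k:     0  1  2  3  4  5  6  7  8  9 10 11 12 13 14 15 16 17 18 19 20 21 22 23 24
g(k):  0  1  0  1  0  1  2  0  1  0  1  0  1  2  0  1  0  1  0  1  2  0  1  0  1
So g(24) = 1.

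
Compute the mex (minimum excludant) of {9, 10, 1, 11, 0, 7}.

2

The values 0, 1 are all present; 2 is the first non-negative integer missing from the set.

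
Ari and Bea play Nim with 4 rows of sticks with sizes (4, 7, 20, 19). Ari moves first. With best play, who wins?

Ari wins

Nim-sum: 4 ^ 7 ^ 20 ^ 19 = 4.
The nim-sum is 4 ≠ 0, so this is an N-position: the player to move can win; Ari has a winning move.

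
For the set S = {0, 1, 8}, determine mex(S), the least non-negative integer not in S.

The values 0, 1 are all present; 2 is the first non-negative integer missing from the set.

2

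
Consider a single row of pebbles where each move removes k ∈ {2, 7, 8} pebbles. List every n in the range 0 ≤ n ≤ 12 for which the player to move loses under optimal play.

0, 1, 4, 5, 10

Build the Grundy sequence with g(k) = mex{g(k−s) : s ∈ {2, 7, 8}, s ≤ k}:
k:     0  1  2  3  4  5  6  7  8  9 10 11 12
g(k):  0  0  1  1  0  0  1  1  2  2  0  3  1
The P-positions (g = 0) in 0..12 are 0, 1, 4, 5, 10.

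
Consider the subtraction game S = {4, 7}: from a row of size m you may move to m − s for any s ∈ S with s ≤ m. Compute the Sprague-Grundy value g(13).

Grundy values for subtraction set {4, 7}:
g(0) = mex{} = 0
g(1) = mex{} = 0
g(2) = mex{} = 0
g(3) = mex{} = 0
g(4) = mex{0} = 1
g(5) = mex{0} = 1
g(6) = mex{0} = 1
g(7) = mex{0} = 1
g(8) = mex{0,1} = 2
g(9) = mex{0,1} = 2
g(10) = mex{0,1} = 2
g(11) = mex{1} = 0
g(12) = mex{1,2} = 0
g(13) = mex{1,2} = 0
So g(13) = 0.

0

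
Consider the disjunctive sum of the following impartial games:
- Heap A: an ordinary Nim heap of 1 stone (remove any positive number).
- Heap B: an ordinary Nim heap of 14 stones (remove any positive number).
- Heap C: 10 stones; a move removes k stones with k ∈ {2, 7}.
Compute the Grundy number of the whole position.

15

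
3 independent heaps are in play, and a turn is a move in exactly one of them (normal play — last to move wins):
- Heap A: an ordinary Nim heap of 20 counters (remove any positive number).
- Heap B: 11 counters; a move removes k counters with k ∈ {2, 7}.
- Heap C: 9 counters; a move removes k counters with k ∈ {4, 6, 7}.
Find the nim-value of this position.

23

Heap A is a plain Nim heap of size 20, so its Grundy value is 20.
Build the Grundy sequence for heap B with g(k) = mex{g(k−s) : s ∈ {2, 7}, s ≤ k}:
g(0) = mex{} = 0
g(1) = mex{} = 0
g(2) = mex{0} = 1
g(3) = mex{0} = 1
g(4) = mex{1} = 0
g(5) = mex{1} = 0
g(6) = mex{0} = 1
g(7) = mex{0} = 1
g(8) = mex{0,1} = 2
g(9) = mex{1} = 0
g(10) = mex{1,2} = 0
g(11) = mex{0} = 1
So g(11) = 1.
For heap C, compute g(0), g(1), … with moves {4, 6, 7}:
k:     0  1  2  3  4  5  6  7  8  9
g(k):  0  0  0  0  1  1  1  1  2  2
So g(9) = 2.
By the Sprague-Grundy theorem, the Grundy value of a sum of independent games is the XOR of the component values.
Combined value = 20 ⊕ 1 ⊕ 2 = 23.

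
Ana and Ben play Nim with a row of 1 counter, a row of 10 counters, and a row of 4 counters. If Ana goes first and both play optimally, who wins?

Nim-sum: 1 XOR 10 XOR 4 = 15.
The nim-sum is 15 ≠ 0, so this is an N-position: the player to move can win; Ana has a winning move.

Ana wins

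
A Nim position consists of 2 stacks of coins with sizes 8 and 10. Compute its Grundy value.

Nim-sum: 8 XOR 10 = 2.

2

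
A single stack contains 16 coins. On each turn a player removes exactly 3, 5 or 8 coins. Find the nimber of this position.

Compute g(0), g(1), … for moves {3, 5, 8}:
k:     0  1  2  3  4  5  6  7  8  9 10 11 12 13 14 15 16
g(k):  0  0  0  1  1  1  2  2  2  3  3  0  0  0  1  1  1
So g(16) = 1.

1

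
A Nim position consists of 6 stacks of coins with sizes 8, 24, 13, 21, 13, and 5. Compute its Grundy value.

Nim-sum: 8 XOR 24 XOR 13 XOR 21 XOR 13 XOR 5 = 0.

0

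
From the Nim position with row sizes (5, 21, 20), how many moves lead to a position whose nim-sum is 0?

Compute the nim-sum pairwise:
5 ⊕ 21 = 16
16 ⊕ 20 = 4
The overall nim-sum is X = 4. A row of size p has a winning move iff p XOR X < p (reduce it to p XOR X).
  5: 5 XOR 4 = 1 < 5 — winning move (to 1).
  21: 21 XOR 4 = 17 < 21 — winning move (to 17).
  20: 20 XOR 4 = 16 < 20 — winning move (to 16).
That gives 3 winning moves.

3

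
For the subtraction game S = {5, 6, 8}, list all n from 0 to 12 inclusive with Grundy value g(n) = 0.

Compute g(0), g(1), … for moves {5, 6, 8}:
g(0) = mex{} = 0
g(1) = mex{} = 0
g(2) = mex{} = 0
g(3) = mex{} = 0
g(4) = mex{} = 0
g(5) = mex{0} = 1
g(6) = mex{0} = 1
g(7) = mex{0} = 1
g(8) = mex{0} = 1
g(9) = mex{0} = 1
g(10) = mex{0,1} = 2
g(11) = mex{0,1} = 2
g(12) = mex{0,1} = 2
The P-positions (g = 0) in 0..12 are 0, 1, 2, 3, 4.

0, 1, 2, 3, 4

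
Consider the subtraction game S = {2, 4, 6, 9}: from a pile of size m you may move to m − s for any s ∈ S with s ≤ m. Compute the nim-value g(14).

3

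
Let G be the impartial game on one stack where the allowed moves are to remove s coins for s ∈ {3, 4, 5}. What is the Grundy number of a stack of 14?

2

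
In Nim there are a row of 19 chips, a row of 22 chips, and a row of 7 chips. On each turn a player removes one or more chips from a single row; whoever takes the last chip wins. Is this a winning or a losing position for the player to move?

Winning position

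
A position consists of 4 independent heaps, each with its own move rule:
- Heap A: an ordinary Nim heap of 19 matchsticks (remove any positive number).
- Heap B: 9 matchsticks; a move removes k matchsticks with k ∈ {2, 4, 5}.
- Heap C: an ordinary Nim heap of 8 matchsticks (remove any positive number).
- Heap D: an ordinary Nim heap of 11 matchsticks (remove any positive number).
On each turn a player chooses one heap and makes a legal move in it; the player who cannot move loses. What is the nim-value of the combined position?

Heap A is a plain Nim heap of size 19, so its Grundy value is 19.
Grundy values for heap B (subtraction set {2, 4, 5}):
k:     0  1  2  3  4  5  6  7  8  9
g(k):  0  0  1  1  2  2  3  0  0  1
So g(9) = 1.
Heap C is a plain Nim heap of size 8, so its Grundy value is 8.
Heap D is a plain Nim heap of size 11, so its Grundy value is 11.
The value of a disjunctive sum is the nim-sum of the parts.
Combined value = 19 XOR 1 XOR 8 XOR 11 = 17.

17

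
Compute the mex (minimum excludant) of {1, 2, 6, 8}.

0

0 is not in the set, so the mex is 0.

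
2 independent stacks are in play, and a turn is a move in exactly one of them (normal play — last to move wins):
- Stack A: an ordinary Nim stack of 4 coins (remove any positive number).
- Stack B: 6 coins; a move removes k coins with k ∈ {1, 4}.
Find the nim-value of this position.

5

Stack A is a plain Nim stack of size 4, so its Grundy value is 4.
Grundy values for stack B (subtraction set {1, 4}):
g(0) = mex{} = 0
g(1) = mex{0} = 1
g(2) = mex{1} = 0
g(3) = mex{0} = 1
g(4) = mex{0,1} = 2
g(5) = mex{1,2} = 0
g(6) = mex{0} = 1
So g(6) = 1.
By the Sprague-Grundy theorem, the Grundy value of a sum of independent games is the XOR of the component values.
Combined value = 4 XOR 1 = 5.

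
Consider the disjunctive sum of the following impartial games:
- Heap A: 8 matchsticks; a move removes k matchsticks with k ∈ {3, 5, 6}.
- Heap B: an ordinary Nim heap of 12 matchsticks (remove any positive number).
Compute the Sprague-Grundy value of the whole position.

For heap A, compute g(0), g(1), … with moves {3, 5, 6}:
g(0) = mex{} = 0
g(1) = mex{} = 0
g(2) = mex{} = 0
g(3) = mex{0} = 1
g(4) = mex{0} = 1
g(5) = mex{0} = 1
g(6) = mex{0,1} = 2
g(7) = mex{0,1} = 2
g(8) = mex{0,1} = 2
So g(8) = 2.
Heap B is a plain Nim heap of size 12, so its Grundy value is 12.
By the Sprague-Grundy theorem, the Grundy value of a sum of independent games is the XOR of the component values.
Combined value = 2 ⊕ 12 = 14.

14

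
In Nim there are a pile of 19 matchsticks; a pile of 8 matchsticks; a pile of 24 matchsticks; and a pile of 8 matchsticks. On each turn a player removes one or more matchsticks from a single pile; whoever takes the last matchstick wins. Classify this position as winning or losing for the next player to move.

Winning position

Nim-sum: 19 ^ 8 ^ 24 ^ 8 = 11.
The nim-sum is 11 ≠ 0, so this is an N-position: the player to move can win.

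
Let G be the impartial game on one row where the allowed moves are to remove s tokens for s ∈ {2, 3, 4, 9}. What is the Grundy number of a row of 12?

Build the Grundy sequence with g(k) = mex{g(k−s) : s ∈ {2, 3, 4, 9}, s ≤ k}:
g(0) = mex{} = 0
g(1) = mex{} = 0
g(2) = mex{0} = 1
g(3) = mex{0} = 1
g(4) = mex{0,1} = 2
g(5) = mex{0,1} = 2
g(6) = mex{1,2} = 0
g(7) = mex{1,2} = 0
g(8) = mex{0,2} = 1
g(9) = mex{0,2} = 1
g(10) = mex{0,1} = 2
g(11) = mex{0,1} = 2
g(12) = mex{1,2} = 0
So g(12) = 0.

0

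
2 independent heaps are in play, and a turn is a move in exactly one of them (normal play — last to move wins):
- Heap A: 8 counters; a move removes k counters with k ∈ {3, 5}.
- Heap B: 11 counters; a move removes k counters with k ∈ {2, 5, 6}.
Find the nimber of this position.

0

For heap A, compute g(0), g(1), … with moves {3, 5}:
k:     0  1  2  3  4  5  6  7  8
g(k):  0  0  0  1  1  1  2  2  0
So g(8) = 0.
Build the Grundy sequence for heap B with g(k) = mex{g(k−s) : s ∈ {2, 5, 6}, s ≤ k}:
k:     0  1  2  3  4  5  6  7  8  9 10 11
g(k):  0  0  1  1  0  2  1  3  0  2  1  0
So g(11) = 0.
By the Sprague-Grundy theorem, the Grundy value of a sum of independent games is the XOR of the component values.
Combined value = 0 XOR 0 = 0.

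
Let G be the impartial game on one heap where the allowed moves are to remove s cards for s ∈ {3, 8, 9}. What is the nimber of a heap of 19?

0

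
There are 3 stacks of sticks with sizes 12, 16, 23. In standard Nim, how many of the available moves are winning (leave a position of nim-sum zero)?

1

Nim-sum: 12 ⊕ 16 ⊕ 23 = 11.
The overall nim-sum is X = 11. A stack of size p has a winning move iff p XOR X < p (reduce it to p XOR X).
  12: 12 XOR 11 = 7 < 12 — winning move (to 7).
  16: 16 XOR 11 = 27 ≥ 16 — no move.
  23: 23 XOR 11 = 28 ≥ 23 — no move.
That gives 1 winning move.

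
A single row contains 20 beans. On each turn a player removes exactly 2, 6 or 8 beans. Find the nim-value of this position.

Grundy values for subtraction set {2, 6, 8}:
k:     0  1  2  3  4  5  6  7  8  9 10 11 12 13 14 15 16 17 18 19 20
g(k):  0  0  1  1  0  0  1  1  2  2  3  3  2  2  0  0  1  1  0  0  1
So g(20) = 1.

1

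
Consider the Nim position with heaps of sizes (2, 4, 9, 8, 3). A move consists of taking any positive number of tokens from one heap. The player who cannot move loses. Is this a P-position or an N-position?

In binary:
  0010  (2)
  0100  (4)
  1001  (9)
  1000  (8)
  0011  (3)
  ----
  0100  (4)
The nim-sum is 4 ≠ 0, so this is an N-position: the player to move can win.

N-position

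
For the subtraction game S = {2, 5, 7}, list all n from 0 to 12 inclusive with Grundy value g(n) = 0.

0, 1, 4, 10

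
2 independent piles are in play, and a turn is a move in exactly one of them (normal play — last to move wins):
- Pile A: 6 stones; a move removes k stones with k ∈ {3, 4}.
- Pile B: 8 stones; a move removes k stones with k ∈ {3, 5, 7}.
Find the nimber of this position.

0

For pile A, compute g(0), g(1), … with moves {3, 4}:
k:     0  1  2  3  4  5  6
g(k):  0  0  0  1  1  1  2
So g(6) = 2.
Grundy values for pile B (subtraction set {3, 5, 7}):
k:     0  1  2  3  4  5  6  7  8
g(k):  0  0  0  1  1  1  2  2  2
So g(8) = 2.
By the Sprague-Grundy theorem, the Grundy value of a sum of independent games is the XOR of the component values.
Combined value = 2 XOR 2 = 0.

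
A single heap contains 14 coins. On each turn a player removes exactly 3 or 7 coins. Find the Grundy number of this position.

Grundy values for subtraction set {3, 7}:
k:     0  1  2  3  4  5  6  7  8  9 10 11 12 13 14
g(k):  0  0  0  1  1  1  0  2  2  1  0  0  0  1  1
So g(14) = 1.

1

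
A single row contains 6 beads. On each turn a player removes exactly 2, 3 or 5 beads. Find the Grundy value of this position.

3

Build the Grundy sequence with g(k) = mex{g(k−s) : s ∈ {2, 3, 5}, s ≤ k}:
g(0) = mex{} = 0
g(1) = mex{} = 0
g(2) = mex{0} = 1
g(3) = mex{0} = 1
g(4) = mex{0,1} = 2
g(5) = mex{0,1} = 2
g(6) = mex{0,1,2} = 3
So g(6) = 3.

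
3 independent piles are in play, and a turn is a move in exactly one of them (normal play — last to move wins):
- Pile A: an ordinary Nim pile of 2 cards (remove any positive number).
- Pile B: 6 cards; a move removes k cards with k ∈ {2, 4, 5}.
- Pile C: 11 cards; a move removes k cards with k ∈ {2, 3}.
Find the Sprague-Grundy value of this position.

1

Pile A is a plain Nim pile of size 2, so its Grundy value is 2.
For pile B, compute g(0), g(1), … with moves {2, 4, 5}:
k:     0  1  2  3  4  5  6
g(k):  0  0  1  1  2  2  3
So g(6) = 3.
Build the Grundy sequence for pile C with g(k) = mex{g(k−s) : s ∈ {2, 3}, s ≤ k}:
k:     0  1  2  3  4  5  6  7  8  9 10 11
g(k):  0  0  1  1  2  0  0  1  1  2  0  0
So g(11) = 0.
By the Sprague-Grundy theorem, the Grundy value of a sum of independent games is the XOR of the component values.
Combined value = 2 XOR 3 XOR 0 = 1.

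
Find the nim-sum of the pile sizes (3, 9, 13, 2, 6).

In binary:
  0011  (3)
  1001  (9)
  1101  (13)
  0010  (2)
  0110  (6)
  ----
  0011  (3)

3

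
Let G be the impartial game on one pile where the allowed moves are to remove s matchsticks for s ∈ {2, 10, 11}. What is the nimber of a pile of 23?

Grundy values for subtraction set {2, 10, 11}:
k:     0  1  2  3  4  5  6  7  8  9 10 11 12 13 14 15 16 17 18 19 20 21 22 23
g(k):  0  0  1  1  0  0  1  1  0  0  1  1  2  0  3  1  2  0  3  1  2  0  0  1
So g(23) = 1.

1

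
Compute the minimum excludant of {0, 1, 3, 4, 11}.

2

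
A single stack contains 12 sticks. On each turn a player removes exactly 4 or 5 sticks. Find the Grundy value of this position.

Compute g(0), g(1), … for moves {4, 5}:
g(0) = mex{} = 0
g(1) = mex{} = 0
g(2) = mex{} = 0
g(3) = mex{} = 0
g(4) = mex{0} = 1
g(5) = mex{0} = 1
g(6) = mex{0} = 1
g(7) = mex{0} = 1
g(8) = mex{0,1} = 2
g(9) = mex{1} = 0
g(10) = mex{1} = 0
g(11) = mex{1} = 0
g(12) = mex{1,2} = 0
So g(12) = 0.

0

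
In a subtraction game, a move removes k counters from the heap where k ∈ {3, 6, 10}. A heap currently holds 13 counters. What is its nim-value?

0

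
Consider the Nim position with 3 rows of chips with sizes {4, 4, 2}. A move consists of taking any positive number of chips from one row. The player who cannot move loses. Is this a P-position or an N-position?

N-position

Compute the nim-sum pairwise:
4 ^ 4 = 0
0 ^ 2 = 2
The nim-sum is 2 ≠ 0, so this is an N-position: the player to move can win.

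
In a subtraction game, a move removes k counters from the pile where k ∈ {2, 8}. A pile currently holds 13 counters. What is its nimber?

Build the Grundy sequence with g(k) = mex{g(k−s) : s ∈ {2, 8}, s ≤ k}:
k:     0  1  2  3  4  5  6  7  8  9 10 11 12 13
g(k):  0  0  1  1  0  0  1  1  2  2  0  0  1  1
So g(13) = 1.

1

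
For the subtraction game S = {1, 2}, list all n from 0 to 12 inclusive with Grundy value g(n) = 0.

0, 3, 6, 9, 12

Build the Grundy sequence with g(k) = mex{g(k−s) : s ∈ {1, 2}, s ≤ k}:
g(0) = mex{} = 0
g(1) = mex{0} = 1
g(2) = mex{0,1} = 2
g(3) = mex{1,2} = 0
g(4) = mex{0,2} = 1
g(5) = mex{0,1} = 2
g(6) = mex{1,2} = 0
g(7) = mex{0,2} = 1
g(8) = mex{0,1} = 2
g(9) = mex{1,2} = 0
g(10) = mex{0,2} = 1
g(11) = mex{0,1} = 2
g(12) = mex{1,2} = 0
The P-positions (g = 0) in 0..12 are 0, 3, 6, 9, 12.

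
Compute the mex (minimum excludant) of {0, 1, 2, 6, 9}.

The values 0, 1, 2 are all present; 3 is the first non-negative integer missing from the set.

3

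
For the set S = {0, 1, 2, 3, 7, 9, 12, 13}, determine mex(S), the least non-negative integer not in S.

The values 0, 1, 2, 3 are all present; 4 is the first non-negative integer missing from the set.

4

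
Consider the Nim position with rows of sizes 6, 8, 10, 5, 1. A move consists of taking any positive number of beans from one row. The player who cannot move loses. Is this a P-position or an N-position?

P-position

Bitwise XOR of the heap sizes:
  0110  (6)
  1000  (8)
  1010  (10)
  0101  (5)
  0001  (1)
  ----
  0000  (0)
The nim-sum is 0, so this is a P-position: the player to move is in a losing position under optimal play.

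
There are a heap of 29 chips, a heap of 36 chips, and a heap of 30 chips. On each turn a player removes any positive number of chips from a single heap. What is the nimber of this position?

39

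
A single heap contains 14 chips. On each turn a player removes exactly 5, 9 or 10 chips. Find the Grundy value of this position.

Grundy values for subtraction set {5, 9, 10}:
g(0) = mex{} = 0
g(1) = mex{} = 0
g(2) = mex{} = 0
g(3) = mex{} = 0
g(4) = mex{} = 0
g(5) = mex{0} = 1
g(6) = mex{0} = 1
g(7) = mex{0} = 1
g(8) = mex{0} = 1
g(9) = mex{0} = 1
g(10) = mex{0,1} = 2
g(11) = mex{0,1} = 2
g(12) = mex{0,1} = 2
g(13) = mex{0,1} = 2
g(14) = mex{0,1} = 2
So g(14) = 2.

2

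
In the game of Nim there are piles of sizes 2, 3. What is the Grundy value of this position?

1

Compute the nim-sum pairwise:
2 ^ 3 = 1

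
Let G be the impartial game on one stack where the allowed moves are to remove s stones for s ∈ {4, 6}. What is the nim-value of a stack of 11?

Build the Grundy sequence with g(k) = mex{g(k−s) : s ∈ {4, 6}, s ≤ k}:
g(0) = mex{} = 0
g(1) = mex{} = 0
g(2) = mex{} = 0
g(3) = mex{} = 0
g(4) = mex{0} = 1
g(5) = mex{0} = 1
g(6) = mex{0} = 1
g(7) = mex{0} = 1
g(8) = mex{0,1} = 2
g(9) = mex{0,1} = 2
g(10) = mex{1} = 0
g(11) = mex{1} = 0
So g(11) = 0.

0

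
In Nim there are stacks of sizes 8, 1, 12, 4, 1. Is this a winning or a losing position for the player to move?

Bitwise XOR of the heap sizes:
  1000  (8)
  0001  (1)
  1100  (12)
  0100  (4)
  0001  (1)
  ----
  0000  (0)
The nim-sum is 0, so this is a P-position: the player to move is in a losing position under optimal play.

Losing position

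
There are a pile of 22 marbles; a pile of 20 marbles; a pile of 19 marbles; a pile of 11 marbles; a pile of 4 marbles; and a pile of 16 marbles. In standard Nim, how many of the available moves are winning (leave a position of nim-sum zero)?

Bitwise XOR of the heap sizes:
  10110  (22)
  10100  (20)
  10011  (19)
  01011  (11)
  00100  (4)
  10000  (16)
  -----
  01110  (14)
The overall nim-sum is X = 14. A pile of size p has a winning move iff p XOR X < p (reduce it to p XOR X).
  22: 22 XOR 14 = 24 ≥ 22 — no move.
  20: 20 XOR 14 = 26 ≥ 20 — no move.
  19: 19 XOR 14 = 29 ≥ 19 — no move.
  11: 11 XOR 14 = 5 < 11 — winning move (to 5).
  4: 4 XOR 14 = 10 ≥ 4 — no move.
  16: 16 XOR 14 = 30 ≥ 16 — no move.
That gives 1 winning move.

1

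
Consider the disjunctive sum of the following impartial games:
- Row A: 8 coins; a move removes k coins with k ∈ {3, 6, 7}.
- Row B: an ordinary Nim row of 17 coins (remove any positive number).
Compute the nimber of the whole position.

For row A, compute g(0), g(1), … with moves {3, 6, 7}:
g(0) = mex{} = 0
g(1) = mex{} = 0
g(2) = mex{} = 0
g(3) = mex{0} = 1
g(4) = mex{0} = 1
g(5) = mex{0} = 1
g(6) = mex{0,1} = 2
g(7) = mex{0,1} = 2
g(8) = mex{0,1} = 2
So g(8) = 2.
Row B is a plain Nim row of size 17, so its Grundy value is 17.
The value of a disjunctive sum is the nim-sum of the parts.
Combined value = 2 XOR 17 = 19.

19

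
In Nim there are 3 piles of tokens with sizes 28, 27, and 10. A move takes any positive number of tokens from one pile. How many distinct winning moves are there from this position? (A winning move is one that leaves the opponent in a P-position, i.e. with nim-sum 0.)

3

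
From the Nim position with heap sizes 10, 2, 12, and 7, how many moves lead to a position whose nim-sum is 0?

3

Compute the nim-sum pairwise:
10 XOR 2 = 8
8 XOR 12 = 4
4 XOR 7 = 3
The overall nim-sum is X = 3. A heap of size p has a winning move iff p XOR X < p (reduce it to p XOR X).
  10: 10 XOR 3 = 9 < 10 — winning move (to 9).
  2: 2 XOR 3 = 1 < 2 — winning move (to 1).
  12: 12 XOR 3 = 15 ≥ 12 — no move.
  7: 7 XOR 3 = 4 < 7 — winning move (to 4).
That gives 3 winning moves.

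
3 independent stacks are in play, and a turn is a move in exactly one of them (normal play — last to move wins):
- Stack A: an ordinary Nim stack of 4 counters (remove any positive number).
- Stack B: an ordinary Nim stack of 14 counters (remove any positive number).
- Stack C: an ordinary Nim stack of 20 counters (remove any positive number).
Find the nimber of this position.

Stack A is a plain Nim stack of size 4, so its Grundy value is 4.
Stack B is a plain Nim stack of size 14, so its Grundy value is 14.
Stack C is a plain Nim stack of size 20, so its Grundy value is 20.
The value of a disjunctive sum is the nim-sum of the parts.
Combined value = 4 XOR 14 XOR 20 = 30.

30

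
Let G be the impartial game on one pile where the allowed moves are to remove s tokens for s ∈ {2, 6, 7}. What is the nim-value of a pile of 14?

Compute g(0), g(1), … for moves {2, 6, 7}:
k:     0  1  2  3  4  5  6  7  8  9 10 11 12 13 14
g(k):  0  0  1  1  0  0  1  1  2  0  3  1  2  0  0
So g(14) = 0.

0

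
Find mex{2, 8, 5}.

0 is not in the set, so the mex is 0.

0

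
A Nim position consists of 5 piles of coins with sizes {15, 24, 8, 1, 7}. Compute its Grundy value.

Compute the nim-sum pairwise:
15 ⊕ 24 = 23
23 ⊕ 8 = 31
31 ⊕ 1 = 30
30 ⊕ 7 = 25

25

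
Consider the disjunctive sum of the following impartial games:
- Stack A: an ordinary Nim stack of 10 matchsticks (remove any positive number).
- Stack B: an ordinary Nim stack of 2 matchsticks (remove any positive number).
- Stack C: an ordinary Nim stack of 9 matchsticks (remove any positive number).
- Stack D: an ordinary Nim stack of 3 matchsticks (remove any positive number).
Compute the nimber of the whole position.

2

Stack A is a plain Nim stack of size 10, so its Grundy value is 10.
Stack B is a plain Nim stack of size 2, so its Grundy value is 2.
Stack C is a plain Nim stack of size 9, so its Grundy value is 9.
Stack D is a plain Nim stack of size 3, so its Grundy value is 3.
The value of a disjunctive sum is the nim-sum of the parts.
Combined value = 10 ⊕ 2 ⊕ 9 ⊕ 3 = 2.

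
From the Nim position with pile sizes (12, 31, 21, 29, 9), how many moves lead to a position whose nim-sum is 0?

3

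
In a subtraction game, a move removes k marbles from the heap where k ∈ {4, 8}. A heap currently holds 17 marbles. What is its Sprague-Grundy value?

1

Compute g(0), g(1), … for moves {4, 8}:
k:     0  1  2  3  4  5  6  7  8  9 10 11 12 13 14 15 16 17
g(k):  0  0  0  0  1  1  1  1  2  2  2  2  0  0  0  0  1  1
So g(17) = 1.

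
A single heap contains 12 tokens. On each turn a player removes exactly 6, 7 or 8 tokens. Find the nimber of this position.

2

Compute g(0), g(1), … for moves {6, 7, 8}:
k:     0  1  2  3  4  5  6  7  8  9 10 11 12
g(k):  0  0  0  0  0  0  1  1  1  1  1  1  2
So g(12) = 2.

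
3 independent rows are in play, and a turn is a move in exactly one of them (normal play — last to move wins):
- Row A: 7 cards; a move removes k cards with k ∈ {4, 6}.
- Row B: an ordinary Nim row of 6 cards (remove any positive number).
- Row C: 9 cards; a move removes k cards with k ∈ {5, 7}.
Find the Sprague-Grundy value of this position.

Grundy values for row A (subtraction set {4, 6}):
k:     0  1  2  3  4  5  6  7
g(k):  0  0  0  0  1  1  1  1
So g(7) = 1.
Row B is a plain Nim row of size 6, so its Grundy value is 6.
Build the Grundy sequence for row C with g(k) = mex{g(k−s) : s ∈ {5, 7}, s ≤ k}:
g(0) = mex{} = 0
g(1) = mex{} = 0
g(2) = mex{} = 0
g(3) = mex{} = 0
g(4) = mex{} = 0
g(5) = mex{0} = 1
g(6) = mex{0} = 1
g(7) = mex{0} = 1
g(8) = mex{0} = 1
g(9) = mex{0} = 1
So g(9) = 1.
By the Sprague-Grundy theorem, the Grundy value of a sum of independent games is the XOR of the component values.
Combined value = 1 XOR 6 XOR 1 = 6.

6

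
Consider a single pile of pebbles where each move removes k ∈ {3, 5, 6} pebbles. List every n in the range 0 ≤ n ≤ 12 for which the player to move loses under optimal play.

0, 1, 2, 9, 10, 11

Grundy values for subtraction set {3, 5, 6}:
g(0) = mex{} = 0
g(1) = mex{} = 0
g(2) = mex{} = 0
g(3) = mex{0} = 1
g(4) = mex{0} = 1
g(5) = mex{0} = 1
g(6) = mex{0,1} = 2
g(7) = mex{0,1} = 2
g(8) = mex{0,1} = 2
g(9) = mex{1,2} = 0
g(10) = mex{1,2} = 0
g(11) = mex{1,2} = 0
g(12) = mex{0,2} = 1
The P-positions (g = 0) in 0..12 are 0, 1, 2, 9, 10, 11.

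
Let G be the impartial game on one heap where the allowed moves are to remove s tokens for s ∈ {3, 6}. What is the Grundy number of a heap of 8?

2

Grundy values for subtraction set {3, 6}:
g(0) = mex{} = 0
g(1) = mex{} = 0
g(2) = mex{} = 0
g(3) = mex{0} = 1
g(4) = mex{0} = 1
g(5) = mex{0} = 1
g(6) = mex{0,1} = 2
g(7) = mex{0,1} = 2
g(8) = mex{0,1} = 2
So g(8) = 2.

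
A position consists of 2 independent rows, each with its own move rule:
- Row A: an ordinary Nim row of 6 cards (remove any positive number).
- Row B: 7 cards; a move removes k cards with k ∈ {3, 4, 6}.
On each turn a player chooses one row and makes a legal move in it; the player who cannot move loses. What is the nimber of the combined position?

Row A is a plain Nim row of size 6, so its Grundy value is 6.
Build the Grundy sequence for row B with g(k) = mex{g(k−s) : s ∈ {3, 4, 6}, s ≤ k}:
k:     0  1  2  3  4  5  6  7
g(k):  0  0  0  1  1  1  2  2
So g(7) = 2.
The value of a disjunctive sum is the nim-sum of the parts.
Combined value = 6 ⊕ 2 = 4.

4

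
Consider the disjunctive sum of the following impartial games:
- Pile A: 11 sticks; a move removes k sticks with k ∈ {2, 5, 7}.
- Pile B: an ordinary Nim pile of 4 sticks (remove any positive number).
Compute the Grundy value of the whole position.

7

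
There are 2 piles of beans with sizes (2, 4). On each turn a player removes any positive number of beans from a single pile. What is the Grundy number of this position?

6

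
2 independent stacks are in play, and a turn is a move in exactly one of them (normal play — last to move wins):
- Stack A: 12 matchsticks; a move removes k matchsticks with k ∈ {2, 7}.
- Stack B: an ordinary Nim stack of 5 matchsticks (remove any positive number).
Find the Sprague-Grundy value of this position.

For stack A, compute g(0), g(1), … with moves {2, 7}:
k:     0  1  2  3  4  5  6  7  8  9 10 11 12
g(k):  0  0  1  1  0  0  1  1  2  0  0  1  1
So g(12) = 1.
Stack B is a plain Nim stack of size 5, so its Grundy value is 5.
The value of a disjunctive sum is the nim-sum of the parts.
Combined value = 1 XOR 5 = 4.

4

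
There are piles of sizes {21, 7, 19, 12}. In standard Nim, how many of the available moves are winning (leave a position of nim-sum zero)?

1

Nim-sum: 21 ⊕ 7 ⊕ 19 ⊕ 12 = 13.
The overall nim-sum is X = 13. A pile of size p has a winning move iff p XOR X < p (reduce it to p XOR X).
  21: 21 XOR 13 = 24 ≥ 21 — no move.
  7: 7 XOR 13 = 10 ≥ 7 — no move.
  19: 19 XOR 13 = 30 ≥ 19 — no move.
  12: 12 XOR 13 = 1 < 12 — winning move (to 1).
That gives 1 winning move.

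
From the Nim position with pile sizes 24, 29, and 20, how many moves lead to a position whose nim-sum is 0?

Compute the nim-sum pairwise:
24 ⊕ 29 = 5
5 ⊕ 20 = 17
The overall nim-sum is X = 17. A pile of size p has a winning move iff p XOR X < p (reduce it to p XOR X).
  24: 24 XOR 17 = 9 < 24 — winning move (to 9).
  29: 29 XOR 17 = 12 < 29 — winning move (to 12).
  20: 20 XOR 17 = 5 < 20 — winning move (to 5).
That gives 3 winning moves.

3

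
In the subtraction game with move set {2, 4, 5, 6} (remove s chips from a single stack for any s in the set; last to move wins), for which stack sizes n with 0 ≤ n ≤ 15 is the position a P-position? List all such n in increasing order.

Grundy values for subtraction set {2, 4, 5, 6}:
k:     0  1  2  3  4  5  6  7  8  9 10 11 12 13 14 15
g(k):  0  0  1  1  2  2  3  3  0  0  1  1  2  2  3  3
The P-positions (g = 0) in 0..15 are 0, 1, 8, 9.

0, 1, 8, 9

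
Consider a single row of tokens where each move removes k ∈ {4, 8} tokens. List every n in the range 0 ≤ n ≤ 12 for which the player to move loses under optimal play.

0, 1, 2, 3, 12

Grundy values for subtraction set {4, 8}:
k:     0  1  2  3  4  5  6  7  8  9 10 11 12
g(k):  0  0  0  0  1  1  1  1  2  2  2  2  0
The P-positions (g = 0) in 0..12 are 0, 1, 2, 3, 12.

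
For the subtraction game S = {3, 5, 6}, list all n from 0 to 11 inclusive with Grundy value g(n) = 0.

Build the Grundy sequence with g(k) = mex{g(k−s) : s ∈ {3, 5, 6}, s ≤ k}:
k:     0  1  2  3  4  5  6  7  8  9 10 11
g(k):  0  0  0  1  1  1  2  2  2  0  0  0
The P-positions (g = 0) in 0..11 are 0, 1, 2, 9, 10, 11.

0, 1, 2, 9, 10, 11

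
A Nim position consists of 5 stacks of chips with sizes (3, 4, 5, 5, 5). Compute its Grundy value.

2

Bitwise XOR of the heap sizes:
  011  (3)
  100  (4)
  101  (5)
  101  (5)
  101  (5)
  ---
  010  (2)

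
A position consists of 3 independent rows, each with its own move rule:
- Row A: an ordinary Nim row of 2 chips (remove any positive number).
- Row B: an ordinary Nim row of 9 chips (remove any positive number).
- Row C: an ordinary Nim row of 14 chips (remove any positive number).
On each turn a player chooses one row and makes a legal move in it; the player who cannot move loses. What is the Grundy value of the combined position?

Row A is a plain Nim row of size 2, so its Grundy value is 2.
Row B is a plain Nim row of size 9, so its Grundy value is 9.
Row C is a plain Nim row of size 14, so its Grundy value is 14.
The value of a disjunctive sum is the nim-sum of the parts.
Combined value = 2 XOR 9 XOR 14 = 5.

5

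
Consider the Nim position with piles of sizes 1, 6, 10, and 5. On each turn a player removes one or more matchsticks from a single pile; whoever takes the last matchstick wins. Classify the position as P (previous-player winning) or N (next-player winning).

N-position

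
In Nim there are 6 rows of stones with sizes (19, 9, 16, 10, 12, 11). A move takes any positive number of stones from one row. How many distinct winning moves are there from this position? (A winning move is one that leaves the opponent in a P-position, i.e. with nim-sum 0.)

1

Compute the nim-sum pairwise:
19 XOR 9 = 26
26 XOR 16 = 10
10 XOR 10 = 0
0 XOR 12 = 12
12 XOR 11 = 7
The overall nim-sum is X = 7. A row of size p has a winning move iff p XOR X < p (reduce it to p XOR X).
  19: 19 XOR 7 = 20 ≥ 19 — no move.
  9: 9 XOR 7 = 14 ≥ 9 — no move.
  16: 16 XOR 7 = 23 ≥ 16 — no move.
  10: 10 XOR 7 = 13 ≥ 10 — no move.
  12: 12 XOR 7 = 11 < 12 — winning move (to 11).
  11: 11 XOR 7 = 12 ≥ 11 — no move.
That gives 1 winning move.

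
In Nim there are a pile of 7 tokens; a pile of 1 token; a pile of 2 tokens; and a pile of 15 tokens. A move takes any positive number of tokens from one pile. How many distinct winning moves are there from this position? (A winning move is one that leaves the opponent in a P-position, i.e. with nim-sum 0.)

1

Nim-sum: 7 ⊕ 1 ⊕ 2 ⊕ 15 = 11.
The overall nim-sum is X = 11. A pile of size p has a winning move iff p XOR X < p (reduce it to p XOR X).
  7: 7 XOR 11 = 12 ≥ 7 — no move.
  1: 1 XOR 11 = 10 ≥ 1 — no move.
  2: 2 XOR 11 = 9 ≥ 2 — no move.
  15: 15 XOR 11 = 4 < 15 — winning move (to 4).
That gives 1 winning move.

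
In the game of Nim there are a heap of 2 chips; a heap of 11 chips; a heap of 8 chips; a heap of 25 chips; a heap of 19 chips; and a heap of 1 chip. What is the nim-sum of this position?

10

Compute the nim-sum pairwise:
2 ^ 11 = 9
9 ^ 8 = 1
1 ^ 25 = 24
24 ^ 19 = 11
11 ^ 1 = 10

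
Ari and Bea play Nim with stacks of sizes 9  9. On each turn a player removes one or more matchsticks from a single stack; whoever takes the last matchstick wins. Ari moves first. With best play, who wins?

Write each in binary and XOR column by column:
  1001  (9)
  1001  (9)
  ----
  0000  (0)
The nim-sum is 0, so this is a P-position: the player to move is in a losing position under optimal play; Ari is about to move from it and so loses — Bea wins.

Bea wins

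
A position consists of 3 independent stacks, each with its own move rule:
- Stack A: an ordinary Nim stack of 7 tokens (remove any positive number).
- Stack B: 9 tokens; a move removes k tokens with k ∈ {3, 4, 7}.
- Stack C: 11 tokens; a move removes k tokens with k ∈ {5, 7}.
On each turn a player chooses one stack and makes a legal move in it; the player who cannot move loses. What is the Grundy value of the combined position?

6

Stack A is a plain Nim stack of size 7, so its Grundy value is 7.
For stack B, compute g(0), g(1), … with moves {3, 4, 7}:
k:     0  1  2  3  4  5  6  7  8  9
g(k):  0  0  0  1  1  1  2  2  2  3
So g(9) = 3.
Build the Grundy sequence for stack C with g(k) = mex{g(k−s) : s ∈ {5, 7}, s ≤ k}:
g(0) = mex{} = 0
g(1) = mex{} = 0
g(2) = mex{} = 0
g(3) = mex{} = 0
g(4) = mex{} = 0
g(5) = mex{0} = 1
g(6) = mex{0} = 1
g(7) = mex{0} = 1
g(8) = mex{0} = 1
g(9) = mex{0} = 1
g(10) = mex{0,1} = 2
g(11) = mex{0,1} = 2
So g(11) = 2.
By the Sprague-Grundy theorem, the Grundy value of a sum of independent games is the XOR of the component values.
Combined value = 7 XOR 3 XOR 2 = 6.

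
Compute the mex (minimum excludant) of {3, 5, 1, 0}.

The values 0, 1 are all present; 2 is the first non-negative integer missing from the set.

2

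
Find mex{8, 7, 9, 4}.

0

0 is not in the set, so the mex is 0.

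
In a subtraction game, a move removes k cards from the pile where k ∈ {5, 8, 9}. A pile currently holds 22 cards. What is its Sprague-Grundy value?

Compute g(0), g(1), … for moves {5, 8, 9}:
k:     0  1  2  3  4  5  6  7  8  9 10 11 12 13 14 15 16 17 18 19 20 21 22
g(k):  0  0  0  0  0  1  1  1  1  1  2  2  2  2  0  0  0  0  0  1  1  1  1
So g(22) = 1.

1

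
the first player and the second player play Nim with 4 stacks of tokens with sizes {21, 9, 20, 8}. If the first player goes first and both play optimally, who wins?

Compute the nim-sum pairwise:
21 ^ 9 = 28
28 ^ 20 = 8
8 ^ 8 = 0
The nim-sum is 0, so this is a P-position: the player to move is in a losing position under optimal play; the first player is about to move from it and so loses — the second player wins.

the second player wins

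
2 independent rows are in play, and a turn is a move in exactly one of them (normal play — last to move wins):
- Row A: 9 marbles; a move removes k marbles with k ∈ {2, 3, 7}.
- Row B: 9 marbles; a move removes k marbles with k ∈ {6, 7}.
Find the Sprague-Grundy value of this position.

3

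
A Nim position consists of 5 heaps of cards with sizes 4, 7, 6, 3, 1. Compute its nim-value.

7

Compute the nim-sum pairwise:
4 ^ 7 = 3
3 ^ 6 = 5
5 ^ 3 = 6
6 ^ 1 = 7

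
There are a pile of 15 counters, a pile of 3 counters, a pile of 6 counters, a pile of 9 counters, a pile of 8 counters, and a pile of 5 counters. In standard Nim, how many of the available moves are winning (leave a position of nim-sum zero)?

3

Compute the nim-sum pairwise:
15 ^ 3 = 12
12 ^ 6 = 10
10 ^ 9 = 3
3 ^ 8 = 11
11 ^ 5 = 14
The overall nim-sum is X = 14. A pile of size p has a winning move iff p XOR X < p (reduce it to p XOR X).
  15: 15 XOR 14 = 1 < 15 — winning move (to 1).
  3: 3 XOR 14 = 13 ≥ 3 — no move.
  6: 6 XOR 14 = 8 ≥ 6 — no move.
  9: 9 XOR 14 = 7 < 9 — winning move (to 7).
  8: 8 XOR 14 = 6 < 8 — winning move (to 6).
  5: 5 XOR 14 = 11 ≥ 5 — no move.
That gives 3 winning moves.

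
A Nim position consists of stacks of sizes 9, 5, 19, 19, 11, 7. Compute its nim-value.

0

Compute the nim-sum pairwise:
9 ⊕ 5 = 12
12 ⊕ 19 = 31
31 ⊕ 19 = 12
12 ⊕ 11 = 7
7 ⊕ 7 = 0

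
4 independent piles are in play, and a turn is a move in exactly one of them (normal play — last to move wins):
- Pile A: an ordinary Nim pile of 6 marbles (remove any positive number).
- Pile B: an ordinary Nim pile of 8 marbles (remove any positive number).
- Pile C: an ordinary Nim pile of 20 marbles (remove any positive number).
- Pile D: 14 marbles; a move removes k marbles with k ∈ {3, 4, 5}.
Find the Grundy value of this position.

Pile A is a plain Nim pile of size 6, so its Grundy value is 6.
Pile B is a plain Nim pile of size 8, so its Grundy value is 8.
Pile C is a plain Nim pile of size 20, so its Grundy value is 20.
Grundy values for pile D (subtraction set {3, 4, 5}):
k:     0  1  2  3  4  5  6  7  8  9 10 11 12 13 14
g(k):  0  0  0  1  1  1  2  2  0  0  0  1  1  1  2
So g(14) = 2.
By the Sprague-Grundy theorem, the Grundy value of a sum of independent games is the XOR of the component values.
Combined value = 6 ⊕ 8 ⊕ 20 ⊕ 2 = 24.

24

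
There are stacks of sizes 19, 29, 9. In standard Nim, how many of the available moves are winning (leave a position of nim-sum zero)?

Nim-sum: 19 ⊕ 29 ⊕ 9 = 7.
The overall nim-sum is X = 7. A stack of size p has a winning move iff p XOR X < p (reduce it to p XOR X).
  19: 19 XOR 7 = 20 ≥ 19 — no move.
  29: 29 XOR 7 = 26 < 29 — winning move (to 26).
  9: 9 XOR 7 = 14 ≥ 9 — no move.
That gives 1 winning move.

1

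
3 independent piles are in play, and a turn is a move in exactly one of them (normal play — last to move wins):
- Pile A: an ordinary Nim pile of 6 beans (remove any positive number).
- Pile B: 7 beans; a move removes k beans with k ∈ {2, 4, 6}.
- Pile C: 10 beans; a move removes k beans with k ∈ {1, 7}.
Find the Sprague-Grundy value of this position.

Pile A is a plain Nim pile of size 6, so its Grundy value is 6.
Build the Grundy sequence for pile B with g(k) = mex{g(k−s) : s ∈ {2, 4, 6}, s ≤ k}:
k:     0  1  2  3  4  5  6  7
g(k):  0  0  1  1  2  2  3  3
So g(7) = 3.
Build the Grundy sequence for pile C with g(k) = mex{g(k−s) : s ∈ {1, 7}, s ≤ k}:
g(0) = mex{} = 0
g(1) = mex{0} = 1
g(2) = mex{1} = 0
g(3) = mex{0} = 1
g(4) = mex{1} = 0
g(5) = mex{0} = 1
g(6) = mex{1} = 0
g(7) = mex{0} = 1
g(8) = mex{1} = 0
g(9) = mex{0} = 1
g(10) = mex{1} = 0
So g(10) = 0.
By the Sprague-Grundy theorem, the Grundy value of a sum of independent games is the XOR of the component values.
Combined value = 6 ⊕ 3 ⊕ 0 = 5.

5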